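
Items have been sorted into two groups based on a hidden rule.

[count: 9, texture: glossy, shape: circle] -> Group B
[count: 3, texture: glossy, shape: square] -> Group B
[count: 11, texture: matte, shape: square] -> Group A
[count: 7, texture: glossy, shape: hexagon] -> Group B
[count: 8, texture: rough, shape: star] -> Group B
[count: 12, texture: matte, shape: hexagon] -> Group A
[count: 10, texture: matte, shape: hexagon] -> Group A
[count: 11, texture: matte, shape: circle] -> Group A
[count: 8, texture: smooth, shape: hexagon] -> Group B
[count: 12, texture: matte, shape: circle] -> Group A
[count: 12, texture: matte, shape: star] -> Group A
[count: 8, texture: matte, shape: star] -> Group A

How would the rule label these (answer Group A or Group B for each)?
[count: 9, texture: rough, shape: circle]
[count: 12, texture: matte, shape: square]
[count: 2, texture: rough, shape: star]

Comparing the two groups points to one rule — texture is matte.
[count: 9, texture: rough, shape: circle] → texture is rough → Group B.
[count: 12, texture: matte, shape: square] → texture is matte → Group A.
[count: 2, texture: rough, shape: star] → texture is rough → Group B.

Group B, Group A, Group B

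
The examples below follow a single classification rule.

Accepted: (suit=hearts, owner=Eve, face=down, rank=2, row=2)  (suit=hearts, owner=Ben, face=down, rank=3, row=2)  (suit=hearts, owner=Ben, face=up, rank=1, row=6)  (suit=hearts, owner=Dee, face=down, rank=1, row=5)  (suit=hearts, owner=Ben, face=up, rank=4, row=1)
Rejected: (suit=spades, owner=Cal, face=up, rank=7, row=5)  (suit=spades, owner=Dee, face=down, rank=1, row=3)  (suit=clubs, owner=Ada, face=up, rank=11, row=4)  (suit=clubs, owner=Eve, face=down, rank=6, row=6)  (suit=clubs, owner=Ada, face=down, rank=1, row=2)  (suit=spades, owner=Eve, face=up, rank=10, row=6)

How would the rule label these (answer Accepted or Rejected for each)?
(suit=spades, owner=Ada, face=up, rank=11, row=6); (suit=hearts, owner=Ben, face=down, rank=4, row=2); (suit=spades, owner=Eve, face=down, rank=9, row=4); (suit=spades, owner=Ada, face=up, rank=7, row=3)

Rejected, Accepted, Rejected, Rejected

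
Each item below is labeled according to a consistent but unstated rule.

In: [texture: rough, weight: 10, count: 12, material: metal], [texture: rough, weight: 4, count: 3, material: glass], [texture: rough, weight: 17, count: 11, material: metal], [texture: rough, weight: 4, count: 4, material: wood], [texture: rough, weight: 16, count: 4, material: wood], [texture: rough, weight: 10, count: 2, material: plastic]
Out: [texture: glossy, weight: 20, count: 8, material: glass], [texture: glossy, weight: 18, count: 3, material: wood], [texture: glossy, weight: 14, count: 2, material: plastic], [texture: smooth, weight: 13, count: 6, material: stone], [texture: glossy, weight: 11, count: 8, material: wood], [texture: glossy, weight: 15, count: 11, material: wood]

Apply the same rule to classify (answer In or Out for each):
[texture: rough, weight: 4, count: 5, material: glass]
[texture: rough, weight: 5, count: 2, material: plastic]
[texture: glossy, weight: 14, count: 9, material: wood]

'In' ⟺ texture is rough.
[texture: rough, weight: 4, count: 5, material: glass] — texture is rough, hence In. [texture: rough, weight: 5, count: 2, material: plastic] — texture is rough, hence In. [texture: glossy, weight: 14, count: 9, material: wood] — texture is glossy, hence Out.

In, In, Out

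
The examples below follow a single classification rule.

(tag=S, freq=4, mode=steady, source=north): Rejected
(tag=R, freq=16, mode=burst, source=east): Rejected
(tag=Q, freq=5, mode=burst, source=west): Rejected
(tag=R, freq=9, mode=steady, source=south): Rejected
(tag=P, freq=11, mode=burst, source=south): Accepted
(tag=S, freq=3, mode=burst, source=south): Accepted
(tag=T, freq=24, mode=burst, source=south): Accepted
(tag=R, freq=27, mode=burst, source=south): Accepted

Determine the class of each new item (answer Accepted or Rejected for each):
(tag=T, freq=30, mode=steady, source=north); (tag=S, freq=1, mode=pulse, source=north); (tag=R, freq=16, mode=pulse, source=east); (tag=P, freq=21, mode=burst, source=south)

The pattern is that an item is 'Accepted' exactly when: mode is burst AND source is south.
(tag=T, freq=30, mode=steady, source=north): mode is steady, source is north, does not fit → Rejected.
(tag=S, freq=1, mode=pulse, source=north): mode is pulse, source is north, does not fit → Rejected.
(tag=R, freq=16, mode=pulse, source=east): mode is pulse, source is east, does not fit → Rejected.
(tag=P, freq=21, mode=burst, source=south): mode is burst, source is south, passes → Accepted.

Rejected, Rejected, Rejected, Accepted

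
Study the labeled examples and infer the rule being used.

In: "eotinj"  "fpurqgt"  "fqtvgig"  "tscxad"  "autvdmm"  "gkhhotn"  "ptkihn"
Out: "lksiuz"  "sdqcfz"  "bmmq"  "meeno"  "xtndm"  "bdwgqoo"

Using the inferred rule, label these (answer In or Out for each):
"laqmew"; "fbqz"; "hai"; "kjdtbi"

Out, Out, Out, In

Rule: length ≥ 6 AND contains 't'. This holds for each 'In' example and fails for each 'Out' one.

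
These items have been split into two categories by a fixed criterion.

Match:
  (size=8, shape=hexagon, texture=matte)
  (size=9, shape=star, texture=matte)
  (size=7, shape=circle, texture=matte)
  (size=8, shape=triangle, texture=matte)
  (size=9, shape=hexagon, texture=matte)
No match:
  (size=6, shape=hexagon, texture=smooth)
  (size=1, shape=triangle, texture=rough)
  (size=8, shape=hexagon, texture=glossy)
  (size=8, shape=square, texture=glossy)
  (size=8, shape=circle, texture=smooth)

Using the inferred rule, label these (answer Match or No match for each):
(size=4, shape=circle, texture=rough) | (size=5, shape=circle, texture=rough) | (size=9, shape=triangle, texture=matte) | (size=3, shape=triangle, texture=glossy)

The common property of the 'Match' items is: texture is matte. No 'No match' item has it.
No match: (size=4, shape=circle, texture=rough), since texture is rough. No match: (size=5, shape=circle, texture=rough), since texture is rough. Match: (size=9, shape=triangle, texture=matte), since texture is matte. No match: (size=3, shape=triangle, texture=glossy), since texture is glossy.

No match, No match, Match, No match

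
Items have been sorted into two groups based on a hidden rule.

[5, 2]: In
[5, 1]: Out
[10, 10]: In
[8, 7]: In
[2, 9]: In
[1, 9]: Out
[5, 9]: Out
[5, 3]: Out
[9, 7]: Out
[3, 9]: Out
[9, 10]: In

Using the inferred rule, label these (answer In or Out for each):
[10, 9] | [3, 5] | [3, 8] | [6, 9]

A rule that fits every label: product is even — true of each 'In' example, false of each 'Out' one.
[10, 9]: 10·9 = 90, passes → In.
[3, 5]: 3·5 = 15, does not pass → Out.
[3, 8]: 3·8 = 24, passes → In.
[6, 9]: 6·9 = 54, passes → In.

In, Out, In, In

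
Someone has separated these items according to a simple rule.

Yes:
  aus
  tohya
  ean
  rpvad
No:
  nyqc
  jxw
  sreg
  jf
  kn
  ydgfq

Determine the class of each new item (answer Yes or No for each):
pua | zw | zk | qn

The distinguishing property — contains 'a' — holds for all the 'Yes' cases and none of the 'No' cases.
pua: Yes (has 'a'). zw: No (no 'a'). zk: No (no 'a'). qn: No (no 'a').

Yes, No, No, No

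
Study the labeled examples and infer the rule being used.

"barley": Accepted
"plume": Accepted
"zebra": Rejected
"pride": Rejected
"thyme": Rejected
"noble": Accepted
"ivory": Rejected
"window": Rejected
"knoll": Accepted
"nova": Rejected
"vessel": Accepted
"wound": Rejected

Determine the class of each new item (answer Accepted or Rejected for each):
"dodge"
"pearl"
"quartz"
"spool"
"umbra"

The rule appears to be: contains 'l'.
"dodge": no 'l' — doesn't qualify, so Rejected. "pearl": has 'l' — has this property, so Accepted. "quartz": no 'l' — doesn't qualify, so Rejected. "spool": has 'l' — has this property, so Accepted. "umbra": no 'l' — doesn't qualify, so Rejected.

Rejected, Accepted, Rejected, Accepted, Rejected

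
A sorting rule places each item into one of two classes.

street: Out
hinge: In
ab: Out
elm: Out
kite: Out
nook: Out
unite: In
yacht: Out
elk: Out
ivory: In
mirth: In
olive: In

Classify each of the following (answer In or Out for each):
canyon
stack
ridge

The classifier is using: odd length AND contains 'i'.
canyon: length 6, no 'i', does not fit → Out. stack: length 5, no 'i', does not fit → Out. ridge: length 5, has 'i', checks out → In.

Out, Out, In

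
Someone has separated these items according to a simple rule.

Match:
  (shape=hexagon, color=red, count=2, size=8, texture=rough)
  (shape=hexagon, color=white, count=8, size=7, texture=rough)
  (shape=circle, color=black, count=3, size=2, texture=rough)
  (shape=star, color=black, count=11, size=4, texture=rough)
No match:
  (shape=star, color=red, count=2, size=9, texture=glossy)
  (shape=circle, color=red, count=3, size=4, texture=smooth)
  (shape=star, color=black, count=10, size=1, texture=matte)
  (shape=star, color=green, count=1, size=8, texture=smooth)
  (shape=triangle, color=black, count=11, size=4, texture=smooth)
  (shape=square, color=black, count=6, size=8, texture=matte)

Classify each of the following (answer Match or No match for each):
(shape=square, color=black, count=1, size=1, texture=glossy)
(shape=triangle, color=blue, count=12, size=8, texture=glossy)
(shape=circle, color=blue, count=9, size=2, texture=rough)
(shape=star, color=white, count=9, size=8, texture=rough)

The distinguishing property — texture is rough — holds for all the 'Match' cases and none of the 'No match' cases.
(shape=square, color=black, count=1, size=1, texture=glossy) → texture is glossy → No match. (shape=triangle, color=blue, count=12, size=8, texture=glossy) → texture is glossy → No match. (shape=circle, color=blue, count=9, size=2, texture=rough) → texture is rough → Match. (shape=star, color=white, count=9, size=8, texture=rough) → texture is rough → Match.

No match, No match, Match, Match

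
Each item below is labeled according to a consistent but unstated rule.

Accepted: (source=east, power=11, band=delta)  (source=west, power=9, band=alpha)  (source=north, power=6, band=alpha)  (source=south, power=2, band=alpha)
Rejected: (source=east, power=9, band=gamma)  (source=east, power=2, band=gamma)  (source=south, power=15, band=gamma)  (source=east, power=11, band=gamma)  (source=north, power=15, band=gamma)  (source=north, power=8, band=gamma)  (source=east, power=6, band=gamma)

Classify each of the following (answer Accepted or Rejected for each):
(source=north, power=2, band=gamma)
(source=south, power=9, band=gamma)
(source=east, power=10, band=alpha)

All 'Accepted' examples share one property — band is not gamma — and every 'Rejected' example lacks it.
(source=north, power=2, band=gamma): band is gamma, doesn't qualify → Rejected.
(source=south, power=9, band=gamma): band is gamma, doesn't qualify → Rejected.
(source=east, power=10, band=alpha): band is alpha, has this property → Accepted.

Rejected, Rejected, Accepted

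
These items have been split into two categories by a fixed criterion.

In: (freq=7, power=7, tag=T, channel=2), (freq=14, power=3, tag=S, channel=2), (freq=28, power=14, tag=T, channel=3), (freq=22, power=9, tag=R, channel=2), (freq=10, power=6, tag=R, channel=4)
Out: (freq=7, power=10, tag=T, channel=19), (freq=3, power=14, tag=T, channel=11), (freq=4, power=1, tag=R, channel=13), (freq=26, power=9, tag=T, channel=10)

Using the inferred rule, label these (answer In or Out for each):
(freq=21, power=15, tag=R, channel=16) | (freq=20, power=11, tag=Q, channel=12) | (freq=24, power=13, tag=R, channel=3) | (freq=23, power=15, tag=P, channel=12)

The common property of the 'In' items is: channel ≤ 4. No 'Out' item has it.

Out, Out, In, Out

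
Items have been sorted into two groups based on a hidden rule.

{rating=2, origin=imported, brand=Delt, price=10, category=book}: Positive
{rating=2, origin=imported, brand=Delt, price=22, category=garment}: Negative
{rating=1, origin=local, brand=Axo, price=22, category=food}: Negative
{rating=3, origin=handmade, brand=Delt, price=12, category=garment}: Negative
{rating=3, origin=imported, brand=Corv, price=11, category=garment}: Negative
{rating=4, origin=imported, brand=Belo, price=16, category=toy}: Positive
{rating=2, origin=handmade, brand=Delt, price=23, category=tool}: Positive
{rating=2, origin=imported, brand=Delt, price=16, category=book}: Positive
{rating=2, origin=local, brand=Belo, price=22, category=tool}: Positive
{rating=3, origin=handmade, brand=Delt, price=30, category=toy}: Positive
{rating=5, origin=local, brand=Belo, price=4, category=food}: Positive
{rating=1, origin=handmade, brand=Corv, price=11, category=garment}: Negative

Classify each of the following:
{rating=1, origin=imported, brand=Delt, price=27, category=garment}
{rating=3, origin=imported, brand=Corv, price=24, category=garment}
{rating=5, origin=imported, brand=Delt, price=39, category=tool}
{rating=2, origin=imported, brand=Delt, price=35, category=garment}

The simplest hypothesis consistent with all the labels is: category is not garment AND rating ≥ 2.
{rating=1, origin=imported, brand=Delt, price=27, category=garment} — category is garment, rating = 1, hence Negative. {rating=3, origin=imported, brand=Corv, price=24, category=garment} — category is garment, rating = 3, hence Negative. {rating=5, origin=imported, brand=Delt, price=39, category=tool} — category is tool, rating = 5, hence Positive. {rating=2, origin=imported, brand=Delt, price=35, category=garment} — category is garment, rating = 2, hence Negative.

Negative, Negative, Positive, Negative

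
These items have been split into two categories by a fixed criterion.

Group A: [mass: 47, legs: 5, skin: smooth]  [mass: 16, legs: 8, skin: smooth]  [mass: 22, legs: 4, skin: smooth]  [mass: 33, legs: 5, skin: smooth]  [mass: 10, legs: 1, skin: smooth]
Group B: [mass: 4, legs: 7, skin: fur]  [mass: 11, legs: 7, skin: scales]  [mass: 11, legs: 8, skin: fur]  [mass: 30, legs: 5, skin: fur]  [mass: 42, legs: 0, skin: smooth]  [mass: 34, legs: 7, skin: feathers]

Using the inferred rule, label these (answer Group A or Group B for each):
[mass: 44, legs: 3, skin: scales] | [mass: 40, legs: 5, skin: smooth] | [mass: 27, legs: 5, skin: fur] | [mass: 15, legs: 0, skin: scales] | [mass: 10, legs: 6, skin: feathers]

Group B, Group A, Group B, Group B, Group B

One predicate separates the groups cleanly: skin is smooth AND legs ≥ 1.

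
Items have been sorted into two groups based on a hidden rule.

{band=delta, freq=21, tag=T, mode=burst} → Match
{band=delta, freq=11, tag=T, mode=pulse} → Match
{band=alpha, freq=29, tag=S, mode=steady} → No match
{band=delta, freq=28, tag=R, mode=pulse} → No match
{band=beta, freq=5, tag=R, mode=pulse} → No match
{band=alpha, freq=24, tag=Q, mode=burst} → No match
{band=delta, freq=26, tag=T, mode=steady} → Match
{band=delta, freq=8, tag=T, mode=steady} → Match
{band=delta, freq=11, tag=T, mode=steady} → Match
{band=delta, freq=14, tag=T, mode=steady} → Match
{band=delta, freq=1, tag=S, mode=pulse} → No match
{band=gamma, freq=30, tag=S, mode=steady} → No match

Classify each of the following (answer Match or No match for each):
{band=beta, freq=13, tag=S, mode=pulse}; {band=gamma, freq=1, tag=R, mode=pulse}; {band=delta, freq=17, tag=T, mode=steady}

No match, No match, Match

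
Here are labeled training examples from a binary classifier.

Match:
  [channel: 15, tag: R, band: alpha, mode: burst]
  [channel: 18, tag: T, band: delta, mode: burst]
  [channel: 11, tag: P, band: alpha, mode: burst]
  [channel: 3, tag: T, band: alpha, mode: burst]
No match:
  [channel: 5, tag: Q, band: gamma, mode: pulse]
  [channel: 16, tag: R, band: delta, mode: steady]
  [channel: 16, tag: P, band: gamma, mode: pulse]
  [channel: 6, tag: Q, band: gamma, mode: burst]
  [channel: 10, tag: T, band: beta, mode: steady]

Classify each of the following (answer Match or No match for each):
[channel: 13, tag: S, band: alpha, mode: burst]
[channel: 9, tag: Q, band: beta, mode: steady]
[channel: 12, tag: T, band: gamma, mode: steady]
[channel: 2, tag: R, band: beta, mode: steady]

Match, No match, No match, No match

A rule that fits every label: band is alpha OR channel = 18 — true of each 'Match' example, false of each 'No match' one.
[channel: 13, tag: S, band: alpha, mode: burst]: band is alpha, channel = 13, has this property → Match. [channel: 9, tag: Q, band: beta, mode: steady]: band is beta, channel = 9, does not satisfy this → No match. [channel: 12, tag: T, band: gamma, mode: steady]: band is gamma, channel = 12, does not satisfy this → No match. [channel: 2, tag: R, band: beta, mode: steady]: band is beta, channel = 2, does not satisfy this → No match.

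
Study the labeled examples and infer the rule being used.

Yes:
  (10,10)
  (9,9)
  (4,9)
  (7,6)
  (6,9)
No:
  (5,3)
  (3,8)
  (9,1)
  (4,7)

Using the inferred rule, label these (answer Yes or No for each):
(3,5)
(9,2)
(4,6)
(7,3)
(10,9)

'Yes' ⟺ sum ≥ 13.
(3,5): No (3+5 = 8).
(9,2): No (9+2 = 11).
(4,6): No (4+6 = 10).
(7,3): No (7+3 = 10).
(10,9): Yes (10+9 = 19).

No, No, No, No, Yes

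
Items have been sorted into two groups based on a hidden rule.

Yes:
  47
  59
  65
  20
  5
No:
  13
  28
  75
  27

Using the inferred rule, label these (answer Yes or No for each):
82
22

One predicate separates the groups cleanly: ≡ 2 (mod 3).

No, No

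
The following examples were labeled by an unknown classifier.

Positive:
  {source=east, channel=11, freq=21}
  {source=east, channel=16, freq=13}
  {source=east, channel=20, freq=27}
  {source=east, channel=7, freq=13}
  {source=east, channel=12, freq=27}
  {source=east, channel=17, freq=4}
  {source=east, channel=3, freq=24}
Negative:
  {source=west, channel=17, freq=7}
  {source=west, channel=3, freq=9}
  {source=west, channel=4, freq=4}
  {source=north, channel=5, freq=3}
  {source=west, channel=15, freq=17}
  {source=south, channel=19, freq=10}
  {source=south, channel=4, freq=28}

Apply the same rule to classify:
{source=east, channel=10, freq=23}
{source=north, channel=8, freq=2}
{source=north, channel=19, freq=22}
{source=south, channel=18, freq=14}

Positive, Negative, Negative, Negative

The distinguishing property — source is east — holds for all the 'Positive' cases and none of the 'Negative' cases.
{source=east, channel=10, freq=23} → source is east → Positive.
{source=north, channel=8, freq=2} → source is north → Negative.
{source=north, channel=19, freq=22} → source is north → Negative.
{source=south, channel=18, freq=14} → source is south → Negative.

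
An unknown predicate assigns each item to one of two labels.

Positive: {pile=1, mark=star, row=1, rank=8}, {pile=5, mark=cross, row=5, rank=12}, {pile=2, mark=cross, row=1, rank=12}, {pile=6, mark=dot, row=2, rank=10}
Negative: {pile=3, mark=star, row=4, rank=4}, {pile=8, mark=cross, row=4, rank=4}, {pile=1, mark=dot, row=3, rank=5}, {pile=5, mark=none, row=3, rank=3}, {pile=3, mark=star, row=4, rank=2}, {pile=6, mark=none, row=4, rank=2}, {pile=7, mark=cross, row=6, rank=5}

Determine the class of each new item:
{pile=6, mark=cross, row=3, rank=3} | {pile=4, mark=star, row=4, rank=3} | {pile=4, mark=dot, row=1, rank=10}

Negative, Negative, Positive

The classifier is using: rank ≥ 8.
{pile=6, mark=cross, row=3, rank=3}: Negative (rank = 3). {pile=4, mark=star, row=4, rank=3}: Negative (rank = 3). {pile=4, mark=dot, row=1, rank=10}: Positive (rank = 10).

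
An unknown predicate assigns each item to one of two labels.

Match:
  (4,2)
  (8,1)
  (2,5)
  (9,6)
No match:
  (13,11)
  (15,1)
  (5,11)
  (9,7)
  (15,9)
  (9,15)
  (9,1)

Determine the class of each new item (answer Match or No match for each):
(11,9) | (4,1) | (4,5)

No match, Match, Match

Rule: product is even. This holds for each 'Match' example and fails for each 'No match' one.
(11,9) — 11·9 = 99, hence No match. (4,1) — 4·1 = 4, hence Match. (4,5) — 4·5 = 20, hence Match.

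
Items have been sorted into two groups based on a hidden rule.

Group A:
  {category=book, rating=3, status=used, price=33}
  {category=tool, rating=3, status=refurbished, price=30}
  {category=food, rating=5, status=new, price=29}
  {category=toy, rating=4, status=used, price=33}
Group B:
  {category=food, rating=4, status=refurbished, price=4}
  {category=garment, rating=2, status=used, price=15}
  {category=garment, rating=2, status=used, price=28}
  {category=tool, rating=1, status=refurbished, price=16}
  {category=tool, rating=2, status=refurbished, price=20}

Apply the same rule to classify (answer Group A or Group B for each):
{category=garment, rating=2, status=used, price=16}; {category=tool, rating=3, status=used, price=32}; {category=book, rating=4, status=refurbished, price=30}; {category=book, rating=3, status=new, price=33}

The simplest hypothesis consistent with all the labels is: price ≥ 29.
{category=garment, rating=2, status=used, price=16}: Group B (price = 16). {category=tool, rating=3, status=used, price=32}: Group A (price = 32). {category=book, rating=4, status=refurbished, price=30}: Group A (price = 30). {category=book, rating=3, status=new, price=33}: Group A (price = 33).

Group B, Group A, Group A, Group A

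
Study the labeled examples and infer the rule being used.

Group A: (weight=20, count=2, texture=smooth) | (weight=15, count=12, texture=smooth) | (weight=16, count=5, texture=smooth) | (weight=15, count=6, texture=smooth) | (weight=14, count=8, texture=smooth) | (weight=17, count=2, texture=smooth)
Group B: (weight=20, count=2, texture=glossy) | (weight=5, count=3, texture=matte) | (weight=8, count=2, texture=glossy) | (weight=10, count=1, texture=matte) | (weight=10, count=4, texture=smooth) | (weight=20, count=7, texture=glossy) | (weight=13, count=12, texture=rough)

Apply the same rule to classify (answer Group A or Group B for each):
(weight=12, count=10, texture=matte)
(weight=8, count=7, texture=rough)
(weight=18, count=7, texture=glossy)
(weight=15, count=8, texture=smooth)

The common property of the 'Group A' items is: texture is smooth AND weight ≥ 13. No 'Group B' item has it.
(weight=12, count=10, texture=matte) — texture is matte, weight = 12, hence Group B.
(weight=8, count=7, texture=rough) — texture is rough, weight = 8, hence Group B.
(weight=18, count=7, texture=glossy) — texture is glossy, weight = 18, hence Group B.
(weight=15, count=8, texture=smooth) — texture is smooth, weight = 15, hence Group A.

Group B, Group B, Group B, Group A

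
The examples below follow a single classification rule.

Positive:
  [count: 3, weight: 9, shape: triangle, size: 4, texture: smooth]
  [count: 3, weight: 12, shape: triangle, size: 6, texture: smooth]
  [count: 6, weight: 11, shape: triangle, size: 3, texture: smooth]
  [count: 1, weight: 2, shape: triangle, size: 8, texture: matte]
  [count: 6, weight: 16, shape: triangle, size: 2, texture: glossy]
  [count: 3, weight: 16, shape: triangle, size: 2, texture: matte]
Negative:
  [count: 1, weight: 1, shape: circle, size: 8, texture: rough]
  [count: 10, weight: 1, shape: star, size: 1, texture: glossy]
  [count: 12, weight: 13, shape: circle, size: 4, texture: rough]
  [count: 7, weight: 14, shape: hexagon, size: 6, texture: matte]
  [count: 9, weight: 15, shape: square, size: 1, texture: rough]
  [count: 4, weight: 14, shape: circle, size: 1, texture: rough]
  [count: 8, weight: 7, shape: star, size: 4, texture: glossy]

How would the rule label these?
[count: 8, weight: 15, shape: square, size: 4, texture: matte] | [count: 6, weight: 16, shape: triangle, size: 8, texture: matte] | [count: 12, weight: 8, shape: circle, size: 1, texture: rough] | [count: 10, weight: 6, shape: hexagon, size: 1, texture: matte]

Negative, Positive, Negative, Negative

Every 'Positive' example satisfies: shape is triangle. None of the 'Negative' examples do.
[count: 8, weight: 15, shape: square, size: 4, texture: matte] → shape is square → Negative.
[count: 6, weight: 16, shape: triangle, size: 8, texture: matte] → shape is triangle → Positive.
[count: 12, weight: 8, shape: circle, size: 1, texture: rough] → shape is circle → Negative.
[count: 10, weight: 6, shape: hexagon, size: 1, texture: matte] → shape is hexagon → Negative.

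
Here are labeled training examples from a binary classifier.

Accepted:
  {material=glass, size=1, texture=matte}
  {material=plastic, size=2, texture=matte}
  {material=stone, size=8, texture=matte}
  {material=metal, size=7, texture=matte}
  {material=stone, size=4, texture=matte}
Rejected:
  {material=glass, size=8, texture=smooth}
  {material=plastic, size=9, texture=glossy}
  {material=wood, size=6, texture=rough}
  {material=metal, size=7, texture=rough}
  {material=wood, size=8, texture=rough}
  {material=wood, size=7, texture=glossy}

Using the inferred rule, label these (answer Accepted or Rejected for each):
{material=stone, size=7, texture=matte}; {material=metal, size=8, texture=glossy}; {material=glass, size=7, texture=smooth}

A rule that fits every label: texture is matte — true of each 'Accepted' example, false of each 'Rejected' one.
{material=stone, size=7, texture=matte}: texture is matte — fits, so Accepted. {material=metal, size=8, texture=glossy}: texture is glossy — does not pass, so Rejected. {material=glass, size=7, texture=smooth}: texture is smooth — does not pass, so Rejected.

Accepted, Rejected, Rejected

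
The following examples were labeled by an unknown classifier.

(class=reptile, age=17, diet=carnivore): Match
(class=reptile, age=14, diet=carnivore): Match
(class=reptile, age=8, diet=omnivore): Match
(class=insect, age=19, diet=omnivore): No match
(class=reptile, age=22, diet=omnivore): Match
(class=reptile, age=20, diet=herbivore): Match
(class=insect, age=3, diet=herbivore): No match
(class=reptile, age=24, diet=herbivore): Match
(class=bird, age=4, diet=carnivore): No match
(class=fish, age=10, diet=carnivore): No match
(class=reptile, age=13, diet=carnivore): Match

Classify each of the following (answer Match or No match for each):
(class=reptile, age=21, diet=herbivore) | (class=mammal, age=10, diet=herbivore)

One predicate separates the groups cleanly: class is reptile.
(class=reptile, age=21, diet=herbivore) → class is reptile → Match.
(class=mammal, age=10, diet=herbivore) → class is mammal → No match.

Match, No match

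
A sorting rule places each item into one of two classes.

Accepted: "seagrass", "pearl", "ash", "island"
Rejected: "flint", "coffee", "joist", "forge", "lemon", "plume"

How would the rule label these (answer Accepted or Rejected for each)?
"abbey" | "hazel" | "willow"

Accepted, Accepted, Rejected

Comparing the two groups points to one rule — contains 'a'.
"abbey" → has 'a' → Accepted.
"hazel" → has 'a' → Accepted.
"willow" → no 'a' → Rejected.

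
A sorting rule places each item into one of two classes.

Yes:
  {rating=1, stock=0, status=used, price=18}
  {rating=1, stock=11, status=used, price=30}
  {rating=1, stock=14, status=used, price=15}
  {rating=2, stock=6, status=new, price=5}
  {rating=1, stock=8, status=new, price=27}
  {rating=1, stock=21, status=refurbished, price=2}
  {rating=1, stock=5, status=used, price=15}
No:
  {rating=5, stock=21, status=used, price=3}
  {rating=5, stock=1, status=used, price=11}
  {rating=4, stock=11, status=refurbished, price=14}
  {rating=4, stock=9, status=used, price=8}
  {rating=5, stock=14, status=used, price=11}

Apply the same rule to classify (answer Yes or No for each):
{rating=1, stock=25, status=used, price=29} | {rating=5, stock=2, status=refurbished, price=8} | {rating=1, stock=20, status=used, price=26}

Yes, No, Yes

All 'Yes' examples share one property — rating ≤ 2 — and every 'No' example lacks it.
{rating=1, stock=25, status=used, price=29}: Yes (rating = 1). {rating=5, stock=2, status=refurbished, price=8}: No (rating = 5). {rating=1, stock=20, status=used, price=26}: Yes (rating = 1).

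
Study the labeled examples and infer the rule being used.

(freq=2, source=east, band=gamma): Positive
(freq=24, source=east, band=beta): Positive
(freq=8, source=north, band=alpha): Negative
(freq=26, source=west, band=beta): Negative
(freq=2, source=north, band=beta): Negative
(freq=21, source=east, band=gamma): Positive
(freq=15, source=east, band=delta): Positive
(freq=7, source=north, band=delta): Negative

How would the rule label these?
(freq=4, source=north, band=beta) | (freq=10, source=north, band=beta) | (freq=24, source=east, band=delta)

Negative, Negative, Positive

One predicate separates the groups cleanly: source is east.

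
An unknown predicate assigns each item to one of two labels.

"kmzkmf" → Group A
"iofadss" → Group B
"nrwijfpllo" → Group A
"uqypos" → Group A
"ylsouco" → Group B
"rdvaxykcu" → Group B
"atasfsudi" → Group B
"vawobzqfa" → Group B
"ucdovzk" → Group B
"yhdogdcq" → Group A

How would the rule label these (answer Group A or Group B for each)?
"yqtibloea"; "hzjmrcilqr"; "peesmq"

Group B, Group A, Group A

The rule appears to be: even length.
"yqtibloea" — length 9, hence Group B.
"hzjmrcilqr" — length 10, hence Group A.
"peesmq" — length 6, hence Group A.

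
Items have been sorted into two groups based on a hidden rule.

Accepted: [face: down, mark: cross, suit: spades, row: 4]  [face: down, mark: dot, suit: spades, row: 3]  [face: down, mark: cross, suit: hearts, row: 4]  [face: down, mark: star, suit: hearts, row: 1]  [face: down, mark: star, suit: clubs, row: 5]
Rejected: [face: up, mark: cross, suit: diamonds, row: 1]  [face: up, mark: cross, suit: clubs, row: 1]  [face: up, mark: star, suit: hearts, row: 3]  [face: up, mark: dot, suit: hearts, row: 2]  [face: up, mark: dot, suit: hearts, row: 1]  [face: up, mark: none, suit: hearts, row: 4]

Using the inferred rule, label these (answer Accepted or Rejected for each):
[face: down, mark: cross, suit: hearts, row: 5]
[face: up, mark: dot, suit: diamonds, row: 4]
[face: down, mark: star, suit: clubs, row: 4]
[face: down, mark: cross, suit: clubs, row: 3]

Accepted, Rejected, Accepted, Accepted

The simplest hypothesis consistent with all the labels is: face is down.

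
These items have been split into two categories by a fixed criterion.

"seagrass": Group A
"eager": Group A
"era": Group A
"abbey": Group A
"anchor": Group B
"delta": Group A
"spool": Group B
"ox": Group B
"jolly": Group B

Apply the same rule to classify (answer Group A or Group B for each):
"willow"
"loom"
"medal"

Group B, Group B, Group A

The rule appears to be: contains 'e'.
"willow" — no 'e', hence Group B. "loom" — no 'e', hence Group B. "medal" — has 'e', hence Group A.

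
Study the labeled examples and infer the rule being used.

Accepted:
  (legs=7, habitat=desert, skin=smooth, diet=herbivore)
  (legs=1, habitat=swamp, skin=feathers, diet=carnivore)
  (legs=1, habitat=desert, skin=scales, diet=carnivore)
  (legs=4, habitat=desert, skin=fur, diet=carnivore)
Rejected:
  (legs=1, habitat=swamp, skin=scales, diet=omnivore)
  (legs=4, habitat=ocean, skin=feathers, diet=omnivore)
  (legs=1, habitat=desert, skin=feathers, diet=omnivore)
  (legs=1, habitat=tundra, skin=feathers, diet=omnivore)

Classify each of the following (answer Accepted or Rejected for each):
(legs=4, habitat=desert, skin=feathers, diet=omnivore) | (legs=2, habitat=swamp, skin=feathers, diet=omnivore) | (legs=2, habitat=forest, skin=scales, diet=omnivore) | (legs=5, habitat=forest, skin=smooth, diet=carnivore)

Rejected, Rejected, Rejected, Accepted

A rule that fits every label: diet is not omnivore — true of each 'Accepted' example, false of each 'Rejected' one.
(legs=4, habitat=desert, skin=feathers, diet=omnivore): diet is omnivore — fails this test, so Rejected.
(legs=2, habitat=swamp, skin=feathers, diet=omnivore): diet is omnivore — fails this test, so Rejected.
(legs=2, habitat=forest, skin=scales, diet=omnivore): diet is omnivore — fails this test, so Rejected.
(legs=5, habitat=forest, skin=smooth, diet=carnivore): diet is carnivore — fits, so Accepted.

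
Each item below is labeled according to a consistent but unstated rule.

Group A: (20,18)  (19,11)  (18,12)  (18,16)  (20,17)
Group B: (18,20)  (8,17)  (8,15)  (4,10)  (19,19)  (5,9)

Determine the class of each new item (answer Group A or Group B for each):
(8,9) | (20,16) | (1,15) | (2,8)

Group B, Group A, Group B, Group B

The simplest hypothesis consistent with all the labels is: first > second.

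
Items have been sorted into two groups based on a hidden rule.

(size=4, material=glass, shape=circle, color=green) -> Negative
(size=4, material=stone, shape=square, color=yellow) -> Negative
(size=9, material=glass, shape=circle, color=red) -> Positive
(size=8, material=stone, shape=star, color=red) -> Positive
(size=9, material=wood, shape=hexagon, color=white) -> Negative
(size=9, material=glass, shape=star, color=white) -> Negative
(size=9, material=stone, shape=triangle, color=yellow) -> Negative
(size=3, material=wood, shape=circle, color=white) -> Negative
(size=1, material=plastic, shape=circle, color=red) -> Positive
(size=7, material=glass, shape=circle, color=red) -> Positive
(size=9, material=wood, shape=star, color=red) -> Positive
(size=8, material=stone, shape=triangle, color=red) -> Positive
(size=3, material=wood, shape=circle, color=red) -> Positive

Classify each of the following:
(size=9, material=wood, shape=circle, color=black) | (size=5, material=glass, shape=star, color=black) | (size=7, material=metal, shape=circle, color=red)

Negative, Negative, Positive

A rule that fits every label: color is red — true of each 'Positive' example, false of each 'Negative' one.
(size=9, material=wood, shape=circle, color=black): Negative (color is black). (size=5, material=glass, shape=star, color=black): Negative (color is black). (size=7, material=metal, shape=circle, color=red): Positive (color is red).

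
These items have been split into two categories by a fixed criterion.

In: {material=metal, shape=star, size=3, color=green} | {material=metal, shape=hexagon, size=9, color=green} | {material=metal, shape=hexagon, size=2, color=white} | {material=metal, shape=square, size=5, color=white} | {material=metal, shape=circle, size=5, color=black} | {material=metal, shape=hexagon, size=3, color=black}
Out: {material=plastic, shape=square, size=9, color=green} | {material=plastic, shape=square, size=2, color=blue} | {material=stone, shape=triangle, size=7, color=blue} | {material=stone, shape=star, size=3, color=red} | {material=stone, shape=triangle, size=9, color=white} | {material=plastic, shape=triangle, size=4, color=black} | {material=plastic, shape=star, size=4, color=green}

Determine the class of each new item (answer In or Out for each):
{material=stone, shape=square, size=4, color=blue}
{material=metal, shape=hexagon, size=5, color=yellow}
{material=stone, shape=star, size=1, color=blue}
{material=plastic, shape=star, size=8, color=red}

Checking candidate rules against both groups, what survives is: material is metal.
{material=stone, shape=square, size=4, color=blue}: material is stone — lacks this property, so Out.
{material=metal, shape=hexagon, size=5, color=yellow}: material is metal — matches, so In.
{material=stone, shape=star, size=1, color=blue}: material is stone — lacks this property, so Out.
{material=plastic, shape=star, size=8, color=red}: material is plastic — lacks this property, so Out.

Out, In, Out, Out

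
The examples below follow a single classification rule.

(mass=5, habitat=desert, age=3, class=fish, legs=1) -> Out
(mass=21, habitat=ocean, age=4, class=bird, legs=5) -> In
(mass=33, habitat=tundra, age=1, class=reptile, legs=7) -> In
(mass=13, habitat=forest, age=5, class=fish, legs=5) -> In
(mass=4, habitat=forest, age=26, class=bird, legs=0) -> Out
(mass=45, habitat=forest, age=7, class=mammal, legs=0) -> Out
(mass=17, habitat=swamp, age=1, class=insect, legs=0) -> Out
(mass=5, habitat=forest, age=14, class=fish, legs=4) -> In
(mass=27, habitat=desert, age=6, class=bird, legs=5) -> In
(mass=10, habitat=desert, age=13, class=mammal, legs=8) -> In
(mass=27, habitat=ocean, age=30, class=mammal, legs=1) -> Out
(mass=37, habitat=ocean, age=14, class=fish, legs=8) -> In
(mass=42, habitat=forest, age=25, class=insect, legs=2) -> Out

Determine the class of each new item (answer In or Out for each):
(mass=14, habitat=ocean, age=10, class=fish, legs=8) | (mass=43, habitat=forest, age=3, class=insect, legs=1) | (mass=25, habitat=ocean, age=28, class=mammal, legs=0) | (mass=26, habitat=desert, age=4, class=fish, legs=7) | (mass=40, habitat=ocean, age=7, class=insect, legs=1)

In, Out, Out, In, Out

A rule that fits every label: legs ≥ 4 — true of each 'In' example, false of each 'Out' one.
(mass=14, habitat=ocean, age=10, class=fish, legs=8): In (legs = 8). (mass=43, habitat=forest, age=3, class=insect, legs=1): Out (legs = 1). (mass=25, habitat=ocean, age=28, class=mammal, legs=0): Out (legs = 0). (mass=26, habitat=desert, age=4, class=fish, legs=7): In (legs = 7). (mass=40, habitat=ocean, age=7, class=insect, legs=1): Out (legs = 1).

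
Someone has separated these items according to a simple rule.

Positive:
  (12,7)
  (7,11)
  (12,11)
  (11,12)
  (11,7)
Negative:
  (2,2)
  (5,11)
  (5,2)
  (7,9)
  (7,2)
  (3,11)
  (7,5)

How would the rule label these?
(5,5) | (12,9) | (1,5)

Negative, Positive, Negative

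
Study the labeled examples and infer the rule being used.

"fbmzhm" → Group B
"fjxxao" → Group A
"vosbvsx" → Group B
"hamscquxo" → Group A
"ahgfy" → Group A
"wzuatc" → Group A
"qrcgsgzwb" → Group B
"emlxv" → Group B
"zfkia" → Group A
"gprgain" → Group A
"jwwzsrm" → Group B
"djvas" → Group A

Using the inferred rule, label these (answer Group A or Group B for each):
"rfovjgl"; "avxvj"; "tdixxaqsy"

Group B, Group A, Group A

One predicate separates the groups cleanly: contains 'a'.
"rfovjgl": no 'a' — fails the rule, so Group B.
"avxvj": has 'a' — has this property, so Group A.
"tdixxaqsy": has 'a' — has this property, so Group A.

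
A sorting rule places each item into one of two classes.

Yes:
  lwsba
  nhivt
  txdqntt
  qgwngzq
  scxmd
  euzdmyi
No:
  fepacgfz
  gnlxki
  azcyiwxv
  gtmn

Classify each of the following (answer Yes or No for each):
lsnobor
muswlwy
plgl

Looking at the examples, the only property every 'Yes' case has and every 'No' case lacks is: odd length.
lsnobor: length 7, has this property → Yes. muswlwy: length 7, has this property → Yes. plgl: length 4, fails this test → No.

Yes, Yes, No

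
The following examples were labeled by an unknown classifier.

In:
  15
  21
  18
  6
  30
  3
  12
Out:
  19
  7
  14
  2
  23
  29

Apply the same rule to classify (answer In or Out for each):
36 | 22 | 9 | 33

In, Out, In, In

Rule: multiple of 3. This holds for each 'In' example and fails for each 'Out' one.
In: 36, since 36 = 3·12. Out: 22, since 22 = 3·7 + 1. In: 9, since 9 = 3·3. In: 33, since 33 = 3·11.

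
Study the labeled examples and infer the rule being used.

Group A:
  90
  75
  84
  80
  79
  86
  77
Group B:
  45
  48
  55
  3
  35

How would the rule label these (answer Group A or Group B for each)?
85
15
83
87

Group A, Group B, Group A, Group A

Rule: at least 75. This holds for each 'Group A' example and fails for each 'Group B' one.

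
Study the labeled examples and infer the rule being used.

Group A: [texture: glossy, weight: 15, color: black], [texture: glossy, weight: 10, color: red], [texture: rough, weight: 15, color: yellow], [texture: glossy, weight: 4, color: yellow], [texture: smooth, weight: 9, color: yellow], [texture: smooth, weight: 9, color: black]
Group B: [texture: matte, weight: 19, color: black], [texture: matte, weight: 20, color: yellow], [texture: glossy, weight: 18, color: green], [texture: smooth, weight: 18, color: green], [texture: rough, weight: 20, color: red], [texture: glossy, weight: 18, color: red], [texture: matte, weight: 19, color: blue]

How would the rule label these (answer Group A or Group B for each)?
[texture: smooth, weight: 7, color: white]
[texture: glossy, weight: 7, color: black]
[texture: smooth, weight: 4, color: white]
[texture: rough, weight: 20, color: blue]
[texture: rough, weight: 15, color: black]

Group A, Group A, Group A, Group B, Group A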